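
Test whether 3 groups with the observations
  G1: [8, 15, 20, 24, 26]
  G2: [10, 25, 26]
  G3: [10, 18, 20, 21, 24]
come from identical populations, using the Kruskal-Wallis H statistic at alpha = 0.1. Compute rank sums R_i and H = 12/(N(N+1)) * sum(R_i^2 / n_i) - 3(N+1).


Step 1: Combine all N = 13 observations and assign midranks.
sorted (value, group, rank): (8,G1,1), (10,G2,2.5), (10,G3,2.5), (15,G1,4), (18,G3,5), (20,G1,6.5), (20,G3,6.5), (21,G3,8), (24,G1,9.5), (24,G3,9.5), (25,G2,11), (26,G1,12.5), (26,G2,12.5)
Step 2: Sum ranks within each group.
R_1 = 33.5 (n_1 = 5)
R_2 = 26 (n_2 = 3)
R_3 = 31.5 (n_3 = 5)
Step 3: H = 12/(N(N+1)) * sum(R_i^2/n_i) - 3(N+1)
     = 12/(13*14) * (33.5^2/5 + 26^2/3 + 31.5^2/5) - 3*14
     = 0.065934 * 648.233 - 42
     = 0.740659.
Step 4: Ties present; correction factor C = 1 - 24/(13^3 - 13) = 0.989011. Corrected H = 0.740659 / 0.989011 = 0.748889.
Step 5: Under H0, H ~ chi^2(2); p-value = 0.687671.
Step 6: alpha = 0.1. fail to reject H0.

H = 0.7489, df = 2, p = 0.687671, fail to reject H0.


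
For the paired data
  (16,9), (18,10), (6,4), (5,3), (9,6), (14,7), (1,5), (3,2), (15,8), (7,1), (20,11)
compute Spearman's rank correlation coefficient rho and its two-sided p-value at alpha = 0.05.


Step 1: Rank x and y separately (midranks; no ties here).
rank(x): 16->9, 18->10, 6->4, 5->3, 9->6, 14->7, 1->1, 3->2, 15->8, 7->5, 20->11
rank(y): 9->9, 10->10, 4->4, 3->3, 6->6, 7->7, 5->5, 2->2, 8->8, 1->1, 11->11
Step 2: d_i = R_x(i) - R_y(i); compute d_i^2.
  (9-9)^2=0, (10-10)^2=0, (4-4)^2=0, (3-3)^2=0, (6-6)^2=0, (7-7)^2=0, (1-5)^2=16, (2-2)^2=0, (8-8)^2=0, (5-1)^2=16, (11-11)^2=0
sum(d^2) = 32.
Step 3: rho = 1 - 6*32 / (11*(11^2 - 1)) = 1 - 192/1320 = 0.854545.
Step 4: Under H0, t = rho * sqrt((n-2)/(1-rho^2)) = 4.9360 ~ t(9).
Step 5: Two-sided p-value from the t-distribution with 9 df = 0.000807.
Step 6: alpha = 0.05. reject H0.

rho = 0.8545, p = 0.000807, reject H0 at alpha = 0.05.


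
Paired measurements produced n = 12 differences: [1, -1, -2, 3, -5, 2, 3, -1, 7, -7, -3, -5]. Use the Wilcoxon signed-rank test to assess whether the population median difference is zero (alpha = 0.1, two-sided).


Step 1: Drop any zero differences (none here) and take |d_i|.
|d| = [1, 1, 2, 3, 5, 2, 3, 1, 7, 7, 3, 5]
Step 2: Midrank |d_i| (ties get averaged ranks).
ranks: |1|->2, |1|->2, |2|->4.5, |3|->7, |5|->9.5, |2|->4.5, |3|->7, |1|->2, |7|->11.5, |7|->11.5, |3|->7, |5|->9.5
Step 3: Attach original signs; sum ranks with positive sign and with negative sign.
W+ = 2 + 7 + 4.5 + 7 + 11.5 = 32
W- = 2 + 4.5 + 9.5 + 2 + 11.5 + 7 + 9.5 = 46
(Check: W+ + W- = 78 should equal n(n+1)/2 = 78.)
Step 4: Test statistic W = min(W+, W-) = 32.
Step 5: Ties in |d|, so use the tie-corrected normal approximation.
        E[W] = n(n+1)/4 = 12*13/4 = 39.
        Tie groups: |d|=1 (t=3), |d|=2 (t=2), |d|=3 (t=3), |d|=5 (t=2), |d|=7 (t=2); sum(t^3 - t) = 66.
        Var[W] = n(n+1)(2n+1)/24 - sum(t^3-t)/48 = 3900/24 - 66/48 = 161.125.
        z = (W - E[W]) / sqrt(Var[W]) = (32 - 39) / 12.6935 = -0.5515.
        Two-sided p = 2*Phi(z) = 0.581316.
Step 6: alpha = 0.1. fail to reject H0.

W+ = 32, W- = 46, W = min = 32, p = 0.581316, fail to reject H0.


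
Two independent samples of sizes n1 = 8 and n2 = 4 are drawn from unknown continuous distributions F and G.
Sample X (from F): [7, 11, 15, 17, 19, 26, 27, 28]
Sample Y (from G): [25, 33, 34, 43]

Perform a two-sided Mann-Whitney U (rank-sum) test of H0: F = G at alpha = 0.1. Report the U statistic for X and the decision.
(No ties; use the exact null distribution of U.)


Step 1: Combine and sort all 12 observations; assign midranks.
sorted (value, group): (7,X), (11,X), (15,X), (17,X), (19,X), (25,Y), (26,X), (27,X), (28,X), (33,Y), (34,Y), (43,Y)
ranks: 7->1, 11->2, 15->3, 17->4, 19->5, 25->6, 26->7, 27->8, 28->9, 33->10, 34->11, 43->12
Step 2: Rank sum for X: R1 = 1 + 2 + 3 + 4 + 5 + 7 + 8 + 9 = 39.
Step 3: U_X = R1 - n1(n1+1)/2 = 39 - 8*9/2 = 39 - 36 = 3.
       U_Y = n1*n2 - U_X = 32 - 3 = 29.
Step 4: No ties, so the exact null distribution of U (based on enumerating the C(12,8) = 495 equally likely rank assignments) gives the two-sided p-value.
Step 5: p-value = 0.028283; compare to alpha = 0.1. reject H0.

U_X = 3, p = 0.028283, reject H0 at alpha = 0.1.


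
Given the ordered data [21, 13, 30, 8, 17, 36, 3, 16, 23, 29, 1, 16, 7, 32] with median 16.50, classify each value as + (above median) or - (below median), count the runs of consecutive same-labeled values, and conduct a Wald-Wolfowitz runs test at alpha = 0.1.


Step 1: Compute median = 16.50; label A = above, B = below.
Labels in order: ABABAABBAABBBA  (n_A = 7, n_B = 7)
Step 2: Count runs R = 9.
Step 3: Under H0 (random ordering), E[R] = 2*n_A*n_B/(n_A+n_B) + 1 = 2*7*7/14 + 1 = 8.0000.
        Var[R] = 2*n_A*n_B*(2*n_A*n_B - n_A - n_B) / ((n_A+n_B)^2 * (n_A+n_B-1)) = 8232/2548 = 3.2308.
        SD[R] = 1.7974.
Step 4: Continuity-corrected z = (R - 0.5 - E[R]) / SD[R] = (9 - 0.5 - 8.0000) / 1.7974 = 0.2782.
Step 5: Two-sided p-value via normal approximation = 2*(1 - Phi(|z|)) = 0.780879.
Step 6: alpha = 0.1. fail to reject H0.

R = 9, z = 0.2782, p = 0.780879, fail to reject H0.


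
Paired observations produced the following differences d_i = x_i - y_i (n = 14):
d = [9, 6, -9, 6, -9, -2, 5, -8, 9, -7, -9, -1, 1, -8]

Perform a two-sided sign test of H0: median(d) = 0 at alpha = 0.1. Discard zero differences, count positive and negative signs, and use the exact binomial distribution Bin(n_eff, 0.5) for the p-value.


Step 1: Discard zero differences. Original n = 14; n_eff = number of nonzero differences = 14.
Nonzero differences (with sign): +9, +6, -9, +6, -9, -2, +5, -8, +9, -7, -9, -1, +1, -8
Step 2: Count signs: positive = 6, negative = 8.
Step 3: Under H0: P(positive) = 0.5, so the number of positives S ~ Bin(14, 0.5).
Step 4: Two-sided exact p-value = sum of Bin(14,0.5) probabilities at or below the observed probability = 0.790527.
Step 5: alpha = 0.1. fail to reject H0.

n_eff = 14, pos = 6, neg = 8, p = 0.790527, fail to reject H0.


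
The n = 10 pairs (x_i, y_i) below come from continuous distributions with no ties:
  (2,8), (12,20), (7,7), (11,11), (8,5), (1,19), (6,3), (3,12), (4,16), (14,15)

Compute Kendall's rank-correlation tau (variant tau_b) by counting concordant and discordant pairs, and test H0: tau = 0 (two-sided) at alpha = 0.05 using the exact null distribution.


Step 1: Enumerate the 45 unordered pairs (i,j) with i<j and classify each by sign(x_j-x_i) * sign(y_j-y_i).
  (1,2):dx=+10,dy=+12->C; (1,3):dx=+5,dy=-1->D; (1,4):dx=+9,dy=+3->C; (1,5):dx=+6,dy=-3->D
  (1,6):dx=-1,dy=+11->D; (1,7):dx=+4,dy=-5->D; (1,8):dx=+1,dy=+4->C; (1,9):dx=+2,dy=+8->C
  (1,10):dx=+12,dy=+7->C; (2,3):dx=-5,dy=-13->C; (2,4):dx=-1,dy=-9->C; (2,5):dx=-4,dy=-15->C
  (2,6):dx=-11,dy=-1->C; (2,7):dx=-6,dy=-17->C; (2,8):dx=-9,dy=-8->C; (2,9):dx=-8,dy=-4->C
  (2,10):dx=+2,dy=-5->D; (3,4):dx=+4,dy=+4->C; (3,5):dx=+1,dy=-2->D; (3,6):dx=-6,dy=+12->D
  (3,7):dx=-1,dy=-4->C; (3,8):dx=-4,dy=+5->D; (3,9):dx=-3,dy=+9->D; (3,10):dx=+7,dy=+8->C
  (4,5):dx=-3,dy=-6->C; (4,6):dx=-10,dy=+8->D; (4,7):dx=-5,dy=-8->C; (4,8):dx=-8,dy=+1->D
  (4,9):dx=-7,dy=+5->D; (4,10):dx=+3,dy=+4->C; (5,6):dx=-7,dy=+14->D; (5,7):dx=-2,dy=-2->C
  (5,8):dx=-5,dy=+7->D; (5,9):dx=-4,dy=+11->D; (5,10):dx=+6,dy=+10->C; (6,7):dx=+5,dy=-16->D
  (6,8):dx=+2,dy=-7->D; (6,9):dx=+3,dy=-3->D; (6,10):dx=+13,dy=-4->D; (7,8):dx=-3,dy=+9->D
  (7,9):dx=-2,dy=+13->D; (7,10):dx=+8,dy=+12->C; (8,9):dx=+1,dy=+4->C; (8,10):dx=+11,dy=+3->C
  (9,10):dx=+10,dy=-1->D
Step 2: C = 23, D = 22, total pairs = 45.
Step 3: tau = (C - D)/(n(n-1)/2) = (23 - 22)/45 = 0.022222.
Step 4: Exact two-sided p-value (enumerate n! = 3628800 permutations of y under H0): p = 1.000000.
Step 5: alpha = 0.05. fail to reject H0.

tau_b = 0.0222 (C=23, D=22), p = 1.000000, fail to reject H0.


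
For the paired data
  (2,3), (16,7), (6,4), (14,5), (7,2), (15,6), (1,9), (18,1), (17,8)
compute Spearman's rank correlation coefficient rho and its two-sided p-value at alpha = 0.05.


Step 1: Rank x and y separately (midranks; no ties here).
rank(x): 2->2, 16->7, 6->3, 14->5, 7->4, 15->6, 1->1, 18->9, 17->8
rank(y): 3->3, 7->7, 4->4, 5->5, 2->2, 6->6, 9->9, 1->1, 8->8
Step 2: d_i = R_x(i) - R_y(i); compute d_i^2.
  (2-3)^2=1, (7-7)^2=0, (3-4)^2=1, (5-5)^2=0, (4-2)^2=4, (6-6)^2=0, (1-9)^2=64, (9-1)^2=64, (8-8)^2=0
sum(d^2) = 134.
Step 3: rho = 1 - 6*134 / (9*(9^2 - 1)) = 1 - 804/720 = -0.116667.
Step 4: Under H0, t = rho * sqrt((n-2)/(1-rho^2)) = -0.3108 ~ t(7).
Step 5: Two-sided p-value from the t-distribution with 7 df = 0.765008.
Step 6: alpha = 0.05. fail to reject H0.

rho = -0.1167, p = 0.765008, fail to reject H0 at alpha = 0.05.


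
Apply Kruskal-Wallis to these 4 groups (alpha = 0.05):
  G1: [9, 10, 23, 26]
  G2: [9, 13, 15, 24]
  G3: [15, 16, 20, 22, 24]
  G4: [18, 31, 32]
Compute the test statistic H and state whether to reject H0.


Step 1: Combine all N = 16 observations and assign midranks.
sorted (value, group, rank): (9,G1,1.5), (9,G2,1.5), (10,G1,3), (13,G2,4), (15,G2,5.5), (15,G3,5.5), (16,G3,7), (18,G4,8), (20,G3,9), (22,G3,10), (23,G1,11), (24,G2,12.5), (24,G3,12.5), (26,G1,14), (31,G4,15), (32,G4,16)
Step 2: Sum ranks within each group.
R_1 = 29.5 (n_1 = 4)
R_2 = 23.5 (n_2 = 4)
R_3 = 44 (n_3 = 5)
R_4 = 39 (n_4 = 3)
Step 3: H = 12/(N(N+1)) * sum(R_i^2/n_i) - 3(N+1)
     = 12/(16*17) * (29.5^2/4 + 23.5^2/4 + 44^2/5 + 39^2/3) - 3*17
     = 0.044118 * 1249.83 - 51
     = 4.139338.
Step 4: Ties present; correction factor C = 1 - 18/(16^3 - 16) = 0.995588. Corrected H = 4.139338 / 0.995588 = 4.157681.
Step 5: Under H0, H ~ chi^2(3); p-value = 0.244933.
Step 6: alpha = 0.05. fail to reject H0.

H = 4.1577, df = 3, p = 0.244933, fail to reject H0.


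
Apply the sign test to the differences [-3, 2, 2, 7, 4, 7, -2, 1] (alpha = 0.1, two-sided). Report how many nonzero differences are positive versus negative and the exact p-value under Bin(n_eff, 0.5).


Step 1: Discard zero differences. Original n = 8; n_eff = number of nonzero differences = 8.
Nonzero differences (with sign): -3, +2, +2, +7, +4, +7, -2, +1
Step 2: Count signs: positive = 6, negative = 2.
Step 3: Under H0: P(positive) = 0.5, so the number of positives S ~ Bin(8, 0.5).
Step 4: Two-sided exact p-value = sum of Bin(8,0.5) probabilities at or below the observed probability = 0.289062.
Step 5: alpha = 0.1. fail to reject H0.

n_eff = 8, pos = 6, neg = 2, p = 0.289062, fail to reject H0.


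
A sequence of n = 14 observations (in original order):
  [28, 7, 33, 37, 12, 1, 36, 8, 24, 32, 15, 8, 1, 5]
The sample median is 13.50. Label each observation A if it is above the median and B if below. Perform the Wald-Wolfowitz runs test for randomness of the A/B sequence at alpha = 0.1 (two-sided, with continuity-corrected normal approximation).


Step 1: Compute median = 13.50; label A = above, B = below.
Labels in order: ABAABBABAAABBB  (n_A = 7, n_B = 7)
Step 2: Count runs R = 8.
Step 3: Under H0 (random ordering), E[R] = 2*n_A*n_B/(n_A+n_B) + 1 = 2*7*7/14 + 1 = 8.0000.
        Var[R] = 2*n_A*n_B*(2*n_A*n_B - n_A - n_B) / ((n_A+n_B)^2 * (n_A+n_B-1)) = 8232/2548 = 3.2308.
        SD[R] = 1.7974.
Step 4: R = E[R], so z = 0 with no continuity correction.
Step 5: Two-sided p-value via normal approximation = 2*(1 - Phi(|z|)) = 1.000000.
Step 6: alpha = 0.1. fail to reject H0.

R = 8, z = 0.0000, p = 1.000000, fail to reject H0.


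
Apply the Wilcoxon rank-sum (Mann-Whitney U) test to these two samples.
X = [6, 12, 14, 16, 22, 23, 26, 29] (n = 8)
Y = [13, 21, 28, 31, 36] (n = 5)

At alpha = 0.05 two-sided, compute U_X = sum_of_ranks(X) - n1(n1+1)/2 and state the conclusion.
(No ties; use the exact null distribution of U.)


Step 1: Combine and sort all 13 observations; assign midranks.
sorted (value, group): (6,X), (12,X), (13,Y), (14,X), (16,X), (21,Y), (22,X), (23,X), (26,X), (28,Y), (29,X), (31,Y), (36,Y)
ranks: 6->1, 12->2, 13->3, 14->4, 16->5, 21->6, 22->7, 23->8, 26->9, 28->10, 29->11, 31->12, 36->13
Step 2: Rank sum for X: R1 = 1 + 2 + 4 + 5 + 7 + 8 + 9 + 11 = 47.
Step 3: U_X = R1 - n1(n1+1)/2 = 47 - 8*9/2 = 47 - 36 = 11.
       U_Y = n1*n2 - U_X = 40 - 11 = 29.
Step 4: No ties, so the exact null distribution of U (based on enumerating the C(13,8) = 1287 equally likely rank assignments) gives the two-sided p-value.
Step 5: p-value = 0.222222; compare to alpha = 0.05. fail to reject H0.

U_X = 11, p = 0.222222, fail to reject H0 at alpha = 0.05.


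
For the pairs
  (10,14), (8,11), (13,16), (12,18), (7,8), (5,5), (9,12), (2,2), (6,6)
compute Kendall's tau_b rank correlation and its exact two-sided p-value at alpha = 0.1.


Step 1: Enumerate the 36 unordered pairs (i,j) with i<j and classify each by sign(x_j-x_i) * sign(y_j-y_i).
  (1,2):dx=-2,dy=-3->C; (1,3):dx=+3,dy=+2->C; (1,4):dx=+2,dy=+4->C; (1,5):dx=-3,dy=-6->C
  (1,6):dx=-5,dy=-9->C; (1,7):dx=-1,dy=-2->C; (1,8):dx=-8,dy=-12->C; (1,9):dx=-4,dy=-8->C
  (2,3):dx=+5,dy=+5->C; (2,4):dx=+4,dy=+7->C; (2,5):dx=-1,dy=-3->C; (2,6):dx=-3,dy=-6->C
  (2,7):dx=+1,dy=+1->C; (2,8):dx=-6,dy=-9->C; (2,9):dx=-2,dy=-5->C; (3,4):dx=-1,dy=+2->D
  (3,5):dx=-6,dy=-8->C; (3,6):dx=-8,dy=-11->C; (3,7):dx=-4,dy=-4->C; (3,8):dx=-11,dy=-14->C
  (3,9):dx=-7,dy=-10->C; (4,5):dx=-5,dy=-10->C; (4,6):dx=-7,dy=-13->C; (4,7):dx=-3,dy=-6->C
  (4,8):dx=-10,dy=-16->C; (4,9):dx=-6,dy=-12->C; (5,6):dx=-2,dy=-3->C; (5,7):dx=+2,dy=+4->C
  (5,8):dx=-5,dy=-6->C; (5,9):dx=-1,dy=-2->C; (6,7):dx=+4,dy=+7->C; (6,8):dx=-3,dy=-3->C
  (6,9):dx=+1,dy=+1->C; (7,8):dx=-7,dy=-10->C; (7,9):dx=-3,dy=-6->C; (8,9):dx=+4,dy=+4->C
Step 2: C = 35, D = 1, total pairs = 36.
Step 3: tau = (C - D)/(n(n-1)/2) = (35 - 1)/36 = 0.944444.
Step 4: Exact two-sided p-value (enumerate n! = 362880 permutations of y under H0): p = 0.000050.
Step 5: alpha = 0.1. reject H0.

tau_b = 0.9444 (C=35, D=1), p = 0.000050, reject H0.


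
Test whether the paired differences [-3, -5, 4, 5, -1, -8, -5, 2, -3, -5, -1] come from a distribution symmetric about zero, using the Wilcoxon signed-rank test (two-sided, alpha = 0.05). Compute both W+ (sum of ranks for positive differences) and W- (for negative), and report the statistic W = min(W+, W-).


Step 1: Drop any zero differences (none here) and take |d_i|.
|d| = [3, 5, 4, 5, 1, 8, 5, 2, 3, 5, 1]
Step 2: Midrank |d_i| (ties get averaged ranks).
ranks: |3|->4.5, |5|->8.5, |4|->6, |5|->8.5, |1|->1.5, |8|->11, |5|->8.5, |2|->3, |3|->4.5, |5|->8.5, |1|->1.5
Step 3: Attach original signs; sum ranks with positive sign and with negative sign.
W+ = 6 + 8.5 + 3 = 17.5
W- = 4.5 + 8.5 + 1.5 + 11 + 8.5 + 4.5 + 8.5 + 1.5 = 48.5
(Check: W+ + W- = 66 should equal n(n+1)/2 = 66.)
Step 4: Test statistic W = min(W+, W-) = 17.5.
Step 5: Ties in |d|, so use the tie-corrected normal approximation.
        E[W] = n(n+1)/4 = 11*12/4 = 33.
        Tie groups: |d|=1 (t=2), |d|=3 (t=2), |d|=5 (t=4); sum(t^3 - t) = 72.
        Var[W] = n(n+1)(2n+1)/24 - sum(t^3-t)/48 = 3036/24 - 72/48 = 125.
        z = (W - E[W]) / sqrt(Var[W]) = (17.5 - 33) / 11.1803 = -1.3864.
        Two-sided p = 2*Phi(z) = 0.165636.
Step 6: alpha = 0.05. fail to reject H0.

W+ = 17.5, W- = 48.5, W = min = 17.5, p = 0.165636, fail to reject H0.


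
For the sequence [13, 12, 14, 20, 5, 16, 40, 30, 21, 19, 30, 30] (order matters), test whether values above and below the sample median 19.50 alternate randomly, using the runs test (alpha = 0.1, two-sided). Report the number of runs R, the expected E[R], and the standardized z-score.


Step 1: Compute median = 19.50; label A = above, B = below.
Labels in order: BBBABBAAABAA  (n_A = 6, n_B = 6)
Step 2: Count runs R = 6.
Step 3: Under H0 (random ordering), E[R] = 2*n_A*n_B/(n_A+n_B) + 1 = 2*6*6/12 + 1 = 7.0000.
        Var[R] = 2*n_A*n_B*(2*n_A*n_B - n_A - n_B) / ((n_A+n_B)^2 * (n_A+n_B-1)) = 4320/1584 = 2.7273.
        SD[R] = 1.6514.
Step 4: Continuity-corrected z = (R + 0.5 - E[R]) / SD[R] = (6 + 0.5 - 7.0000) / 1.6514 = -0.3028.
Step 5: Two-sided p-value via normal approximation = 2*(1 - Phi(|z|)) = 0.762069.
Step 6: alpha = 0.1. fail to reject H0.

R = 6, z = -0.3028, p = 0.762069, fail to reject H0.


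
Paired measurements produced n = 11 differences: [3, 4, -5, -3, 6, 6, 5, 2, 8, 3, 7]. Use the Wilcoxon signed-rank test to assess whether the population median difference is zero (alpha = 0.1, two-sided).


Step 1: Drop any zero differences (none here) and take |d_i|.
|d| = [3, 4, 5, 3, 6, 6, 5, 2, 8, 3, 7]
Step 2: Midrank |d_i| (ties get averaged ranks).
ranks: |3|->3, |4|->5, |5|->6.5, |3|->3, |6|->8.5, |6|->8.5, |5|->6.5, |2|->1, |8|->11, |3|->3, |7|->10
Step 3: Attach original signs; sum ranks with positive sign and with negative sign.
W+ = 3 + 5 + 8.5 + 8.5 + 6.5 + 1 + 11 + 3 + 10 = 56.5
W- = 6.5 + 3 = 9.5
(Check: W+ + W- = 66 should equal n(n+1)/2 = 66.)
Step 4: Test statistic W = min(W+, W-) = 9.5.
Step 5: Ties in |d|, so use the tie-corrected normal approximation.
        E[W] = n(n+1)/4 = 11*12/4 = 33.
        Tie groups: |d|=3 (t=3), |d|=5 (t=2), |d|=6 (t=2); sum(t^3 - t) = 36.
        Var[W] = n(n+1)(2n+1)/24 - sum(t^3-t)/48 = 3036/24 - 36/48 = 125.75.
        z = (W - E[W]) / sqrt(Var[W]) = (9.5 - 33) / 11.2138 = -2.0956.
        Two-sided p = 2*Phi(z) = 0.036115.
Step 6: alpha = 0.1. reject H0.

W+ = 56.5, W- = 9.5, W = min = 9.5, p = 0.036115, reject H0.


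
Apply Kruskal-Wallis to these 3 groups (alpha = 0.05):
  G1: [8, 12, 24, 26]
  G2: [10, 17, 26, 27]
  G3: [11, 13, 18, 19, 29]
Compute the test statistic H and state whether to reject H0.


Step 1: Combine all N = 13 observations and assign midranks.
sorted (value, group, rank): (8,G1,1), (10,G2,2), (11,G3,3), (12,G1,4), (13,G3,5), (17,G2,6), (18,G3,7), (19,G3,8), (24,G1,9), (26,G1,10.5), (26,G2,10.5), (27,G2,12), (29,G3,13)
Step 2: Sum ranks within each group.
R_1 = 24.5 (n_1 = 4)
R_2 = 30.5 (n_2 = 4)
R_3 = 36 (n_3 = 5)
Step 3: H = 12/(N(N+1)) * sum(R_i^2/n_i) - 3(N+1)
     = 12/(13*14) * (24.5^2/4 + 30.5^2/4 + 36^2/5) - 3*14
     = 0.065934 * 641.825 - 42
     = 0.318132.
Step 4: Ties present; correction factor C = 1 - 6/(13^3 - 13) = 0.997253. Corrected H = 0.318132 / 0.997253 = 0.319008.
Step 5: Under H0, H ~ chi^2(2); p-value = 0.852566.
Step 6: alpha = 0.05. fail to reject H0.

H = 0.3190, df = 2, p = 0.852566, fail to reject H0.


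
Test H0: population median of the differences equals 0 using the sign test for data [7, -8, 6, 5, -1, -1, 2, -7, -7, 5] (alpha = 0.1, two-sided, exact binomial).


Step 1: Discard zero differences. Original n = 10; n_eff = number of nonzero differences = 10.
Nonzero differences (with sign): +7, -8, +6, +5, -1, -1, +2, -7, -7, +5
Step 2: Count signs: positive = 5, negative = 5.
Step 3: Under H0: P(positive) = 0.5, so the number of positives S ~ Bin(10, 0.5).
Step 4: Two-sided exact p-value = sum of Bin(10,0.5) probabilities at or below the observed probability = 1.000000.
Step 5: alpha = 0.1. fail to reject H0.

n_eff = 10, pos = 5, neg = 5, p = 1.000000, fail to reject H0.


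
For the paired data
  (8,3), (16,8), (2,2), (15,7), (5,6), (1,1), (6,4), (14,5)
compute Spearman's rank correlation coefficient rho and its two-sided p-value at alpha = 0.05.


Step 1: Rank x and y separately (midranks; no ties here).
rank(x): 8->5, 16->8, 2->2, 15->7, 5->3, 1->1, 6->4, 14->6
rank(y): 3->3, 8->8, 2->2, 7->7, 6->6, 1->1, 4->4, 5->5
Step 2: d_i = R_x(i) - R_y(i); compute d_i^2.
  (5-3)^2=4, (8-8)^2=0, (2-2)^2=0, (7-7)^2=0, (3-6)^2=9, (1-1)^2=0, (4-4)^2=0, (6-5)^2=1
sum(d^2) = 14.
Step 3: rho = 1 - 6*14 / (8*(8^2 - 1)) = 1 - 84/504 = 0.833333.
Step 4: Under H0, t = rho * sqrt((n-2)/(1-rho^2)) = 3.6927 ~ t(6).
Step 5: Two-sided p-value from the t-distribution with 6 df = 0.010176.
Step 6: alpha = 0.05. reject H0.

rho = 0.8333, p = 0.010176, reject H0 at alpha = 0.05.


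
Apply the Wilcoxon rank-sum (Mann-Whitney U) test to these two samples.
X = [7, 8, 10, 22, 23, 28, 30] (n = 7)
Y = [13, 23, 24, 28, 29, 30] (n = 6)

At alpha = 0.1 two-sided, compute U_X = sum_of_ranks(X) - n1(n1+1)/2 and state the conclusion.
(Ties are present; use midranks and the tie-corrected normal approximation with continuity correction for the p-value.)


Step 1: Combine and sort all 13 observations; assign midranks.
sorted (value, group): (7,X), (8,X), (10,X), (13,Y), (22,X), (23,X), (23,Y), (24,Y), (28,X), (28,Y), (29,Y), (30,X), (30,Y)
ranks: 7->1, 8->2, 10->3, 13->4, 22->5, 23->6.5, 23->6.5, 24->8, 28->9.5, 28->9.5, 29->11, 30->12.5, 30->12.5
Step 2: Rank sum for X: R1 = 1 + 2 + 3 + 5 + 6.5 + 9.5 + 12.5 = 39.5.
Step 3: U_X = R1 - n1(n1+1)/2 = 39.5 - 7*8/2 = 39.5 - 28 = 11.5.
       U_Y = n1*n2 - U_X = 42 - 11.5 = 30.5.
Step 4: Ties are present, so use the tie-corrected normal approximation (with continuity correction) for the p-value.
Step 5: p-value = 0.196688; compare to alpha = 0.1. fail to reject H0.

U_X = 11.5, p = 0.196688, fail to reject H0 at alpha = 0.1.


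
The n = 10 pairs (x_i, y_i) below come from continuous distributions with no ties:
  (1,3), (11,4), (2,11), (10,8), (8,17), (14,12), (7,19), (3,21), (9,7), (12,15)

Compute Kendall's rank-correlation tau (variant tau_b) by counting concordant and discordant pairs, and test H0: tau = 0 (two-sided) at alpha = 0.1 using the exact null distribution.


Step 1: Enumerate the 45 unordered pairs (i,j) with i<j and classify each by sign(x_j-x_i) * sign(y_j-y_i).
  (1,2):dx=+10,dy=+1->C; (1,3):dx=+1,dy=+8->C; (1,4):dx=+9,dy=+5->C; (1,5):dx=+7,dy=+14->C
  (1,6):dx=+13,dy=+9->C; (1,7):dx=+6,dy=+16->C; (1,8):dx=+2,dy=+18->C; (1,9):dx=+8,dy=+4->C
  (1,10):dx=+11,dy=+12->C; (2,3):dx=-9,dy=+7->D; (2,4):dx=-1,dy=+4->D; (2,5):dx=-3,dy=+13->D
  (2,6):dx=+3,dy=+8->C; (2,7):dx=-4,dy=+15->D; (2,8):dx=-8,dy=+17->D; (2,9):dx=-2,dy=+3->D
  (2,10):dx=+1,dy=+11->C; (3,4):dx=+8,dy=-3->D; (3,5):dx=+6,dy=+6->C; (3,6):dx=+12,dy=+1->C
  (3,7):dx=+5,dy=+8->C; (3,8):dx=+1,dy=+10->C; (3,9):dx=+7,dy=-4->D; (3,10):dx=+10,dy=+4->C
  (4,5):dx=-2,dy=+9->D; (4,6):dx=+4,dy=+4->C; (4,7):dx=-3,dy=+11->D; (4,8):dx=-7,dy=+13->D
  (4,9):dx=-1,dy=-1->C; (4,10):dx=+2,dy=+7->C; (5,6):dx=+6,dy=-5->D; (5,7):dx=-1,dy=+2->D
  (5,8):dx=-5,dy=+4->D; (5,9):dx=+1,dy=-10->D; (5,10):dx=+4,dy=-2->D; (6,7):dx=-7,dy=+7->D
  (6,8):dx=-11,dy=+9->D; (6,9):dx=-5,dy=-5->C; (6,10):dx=-2,dy=+3->D; (7,8):dx=-4,dy=+2->D
  (7,9):dx=+2,dy=-12->D; (7,10):dx=+5,dy=-4->D; (8,9):dx=+6,dy=-14->D; (8,10):dx=+9,dy=-6->D
  (9,10):dx=+3,dy=+8->C
Step 2: C = 21, D = 24, total pairs = 45.
Step 3: tau = (C - D)/(n(n-1)/2) = (21 - 24)/45 = -0.066667.
Step 4: Exact two-sided p-value (enumerate n! = 3628800 permutations of y under H0): p = 0.861801.
Step 5: alpha = 0.1. fail to reject H0.

tau_b = -0.0667 (C=21, D=24), p = 0.861801, fail to reject H0.


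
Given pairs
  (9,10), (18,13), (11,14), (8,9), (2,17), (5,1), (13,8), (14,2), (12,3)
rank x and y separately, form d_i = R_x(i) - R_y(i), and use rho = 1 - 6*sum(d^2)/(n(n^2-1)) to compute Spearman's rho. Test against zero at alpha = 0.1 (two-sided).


Step 1: Rank x and y separately (midranks; no ties here).
rank(x): 9->4, 18->9, 11->5, 8->3, 2->1, 5->2, 13->7, 14->8, 12->6
rank(y): 10->6, 13->7, 14->8, 9->5, 17->9, 1->1, 8->4, 2->2, 3->3
Step 2: d_i = R_x(i) - R_y(i); compute d_i^2.
  (4-6)^2=4, (9-7)^2=4, (5-8)^2=9, (3-5)^2=4, (1-9)^2=64, (2-1)^2=1, (7-4)^2=9, (8-2)^2=36, (6-3)^2=9
sum(d^2) = 140.
Step 3: rho = 1 - 6*140 / (9*(9^2 - 1)) = 1 - 840/720 = -0.166667.
Step 4: Under H0, t = rho * sqrt((n-2)/(1-rho^2)) = -0.4472 ~ t(7).
Step 5: Two-sided p-value from the t-distribution with 7 df = 0.668231.
Step 6: alpha = 0.1. fail to reject H0.

rho = -0.1667, p = 0.668231, fail to reject H0 at alpha = 0.1.


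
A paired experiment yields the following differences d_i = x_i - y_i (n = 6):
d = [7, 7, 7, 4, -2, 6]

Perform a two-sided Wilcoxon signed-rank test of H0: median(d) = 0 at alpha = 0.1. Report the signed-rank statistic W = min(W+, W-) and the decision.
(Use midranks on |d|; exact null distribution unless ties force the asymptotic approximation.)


Step 1: Drop any zero differences (none here) and take |d_i|.
|d| = [7, 7, 7, 4, 2, 6]
Step 2: Midrank |d_i| (ties get averaged ranks).
ranks: |7|->5, |7|->5, |7|->5, |4|->2, |2|->1, |6|->3
Step 3: Attach original signs; sum ranks with positive sign and with negative sign.
W+ = 5 + 5 + 5 + 2 + 3 = 20
W- = 1 = 1
(Check: W+ + W- = 21 should equal n(n+1)/2 = 21.)
Step 4: Test statistic W = min(W+, W-) = 1.
Step 5: Ties in |d|, so use the tie-corrected normal approximation.
        E[W] = n(n+1)/4 = 6*7/4 = 10.5.
        Tie groups: |d|=7 (t=3); sum(t^3 - t) = 24.
        Var[W] = n(n+1)(2n+1)/24 - sum(t^3-t)/48 = 546/24 - 24/48 = 22.25.
        z = (W - E[W]) / sqrt(Var[W]) = (1 - 10.5) / 4.7170 = -2.0140.
        Two-sided p = 2*Phi(z) = 0.044010.
Step 6: alpha = 0.1. reject H0.

W+ = 20, W- = 1, W = min = 1, p = 0.044010, reject H0.


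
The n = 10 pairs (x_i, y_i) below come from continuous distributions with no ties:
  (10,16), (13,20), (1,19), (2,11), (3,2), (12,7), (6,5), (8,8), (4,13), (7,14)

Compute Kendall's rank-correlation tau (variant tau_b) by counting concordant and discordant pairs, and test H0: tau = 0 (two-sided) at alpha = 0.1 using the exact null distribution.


Step 1: Enumerate the 45 unordered pairs (i,j) with i<j and classify each by sign(x_j-x_i) * sign(y_j-y_i).
  (1,2):dx=+3,dy=+4->C; (1,3):dx=-9,dy=+3->D; (1,4):dx=-8,dy=-5->C; (1,5):dx=-7,dy=-14->C
  (1,6):dx=+2,dy=-9->D; (1,7):dx=-4,dy=-11->C; (1,8):dx=-2,dy=-8->C; (1,9):dx=-6,dy=-3->C
  (1,10):dx=-3,dy=-2->C; (2,3):dx=-12,dy=-1->C; (2,4):dx=-11,dy=-9->C; (2,5):dx=-10,dy=-18->C
  (2,6):dx=-1,dy=-13->C; (2,7):dx=-7,dy=-15->C; (2,8):dx=-5,dy=-12->C; (2,9):dx=-9,dy=-7->C
  (2,10):dx=-6,dy=-6->C; (3,4):dx=+1,dy=-8->D; (3,5):dx=+2,dy=-17->D; (3,6):dx=+11,dy=-12->D
  (3,7):dx=+5,dy=-14->D; (3,8):dx=+7,dy=-11->D; (3,9):dx=+3,dy=-6->D; (3,10):dx=+6,dy=-5->D
  (4,5):dx=+1,dy=-9->D; (4,6):dx=+10,dy=-4->D; (4,7):dx=+4,dy=-6->D; (4,8):dx=+6,dy=-3->D
  (4,9):dx=+2,dy=+2->C; (4,10):dx=+5,dy=+3->C; (5,6):dx=+9,dy=+5->C; (5,7):dx=+3,dy=+3->C
  (5,8):dx=+5,dy=+6->C; (5,9):dx=+1,dy=+11->C; (5,10):dx=+4,dy=+12->C; (6,7):dx=-6,dy=-2->C
  (6,8):dx=-4,dy=+1->D; (6,9):dx=-8,dy=+6->D; (6,10):dx=-5,dy=+7->D; (7,8):dx=+2,dy=+3->C
  (7,9):dx=-2,dy=+8->D; (7,10):dx=+1,dy=+9->C; (8,9):dx=-4,dy=+5->D; (8,10):dx=-1,dy=+6->D
  (9,10):dx=+3,dy=+1->C
Step 2: C = 26, D = 19, total pairs = 45.
Step 3: tau = (C - D)/(n(n-1)/2) = (26 - 19)/45 = 0.155556.
Step 4: Exact two-sided p-value (enumerate n! = 3628800 permutations of y under H0): p = 0.600654.
Step 5: alpha = 0.1. fail to reject H0.

tau_b = 0.1556 (C=26, D=19), p = 0.600654, fail to reject H0.


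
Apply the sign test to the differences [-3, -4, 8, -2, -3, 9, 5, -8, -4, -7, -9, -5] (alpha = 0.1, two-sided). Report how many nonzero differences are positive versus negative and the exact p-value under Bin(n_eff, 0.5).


Step 1: Discard zero differences. Original n = 12; n_eff = number of nonzero differences = 12.
Nonzero differences (with sign): -3, -4, +8, -2, -3, +9, +5, -8, -4, -7, -9, -5
Step 2: Count signs: positive = 3, negative = 9.
Step 3: Under H0: P(positive) = 0.5, so the number of positives S ~ Bin(12, 0.5).
Step 4: Two-sided exact p-value = sum of Bin(12,0.5) probabilities at or below the observed probability = 0.145996.
Step 5: alpha = 0.1. fail to reject H0.

n_eff = 12, pos = 3, neg = 9, p = 0.145996, fail to reject H0.


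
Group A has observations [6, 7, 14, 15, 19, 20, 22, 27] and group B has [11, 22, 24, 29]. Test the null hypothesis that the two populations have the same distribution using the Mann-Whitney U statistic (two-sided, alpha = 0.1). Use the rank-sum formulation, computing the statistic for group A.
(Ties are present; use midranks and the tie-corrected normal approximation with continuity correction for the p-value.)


Step 1: Combine and sort all 12 observations; assign midranks.
sorted (value, group): (6,X), (7,X), (11,Y), (14,X), (15,X), (19,X), (20,X), (22,X), (22,Y), (24,Y), (27,X), (29,Y)
ranks: 6->1, 7->2, 11->3, 14->4, 15->5, 19->6, 20->7, 22->8.5, 22->8.5, 24->10, 27->11, 29->12
Step 2: Rank sum for X: R1 = 1 + 2 + 4 + 5 + 6 + 7 + 8.5 + 11 = 44.5.
Step 3: U_X = R1 - n1(n1+1)/2 = 44.5 - 8*9/2 = 44.5 - 36 = 8.5.
       U_Y = n1*n2 - U_X = 32 - 8.5 = 23.5.
Step 4: Ties are present, so use the tie-corrected normal approximation (with continuity correction) for the p-value.
Step 5: p-value = 0.233663; compare to alpha = 0.1. fail to reject H0.

U_X = 8.5, p = 0.233663, fail to reject H0 at alpha = 0.1.


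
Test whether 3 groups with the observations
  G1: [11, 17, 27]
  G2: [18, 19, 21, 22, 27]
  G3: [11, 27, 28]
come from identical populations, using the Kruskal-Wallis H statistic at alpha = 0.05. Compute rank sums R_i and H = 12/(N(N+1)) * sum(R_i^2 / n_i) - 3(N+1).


Step 1: Combine all N = 11 observations and assign midranks.
sorted (value, group, rank): (11,G1,1.5), (11,G3,1.5), (17,G1,3), (18,G2,4), (19,G2,5), (21,G2,6), (22,G2,7), (27,G1,9), (27,G2,9), (27,G3,9), (28,G3,11)
Step 2: Sum ranks within each group.
R_1 = 13.5 (n_1 = 3)
R_2 = 31 (n_2 = 5)
R_3 = 21.5 (n_3 = 3)
Step 3: H = 12/(N(N+1)) * sum(R_i^2/n_i) - 3(N+1)
     = 12/(11*12) * (13.5^2/3 + 31^2/5 + 21.5^2/3) - 3*12
     = 0.090909 * 407.033 - 36
     = 1.003030.
Step 4: Ties present; correction factor C = 1 - 30/(11^3 - 11) = 0.977273. Corrected H = 1.003030 / 0.977273 = 1.026357.
Step 5: Under H0, H ~ chi^2(2); p-value = 0.598590.
Step 6: alpha = 0.05. fail to reject H0.

H = 1.0264, df = 2, p = 0.598590, fail to reject H0.


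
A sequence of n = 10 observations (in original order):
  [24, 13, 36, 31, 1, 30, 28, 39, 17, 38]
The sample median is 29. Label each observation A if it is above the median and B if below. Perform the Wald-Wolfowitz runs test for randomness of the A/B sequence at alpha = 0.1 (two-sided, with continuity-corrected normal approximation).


Step 1: Compute median = 29; label A = above, B = below.
Labels in order: BBAABABABA  (n_A = 5, n_B = 5)
Step 2: Count runs R = 8.
Step 3: Under H0 (random ordering), E[R] = 2*n_A*n_B/(n_A+n_B) + 1 = 2*5*5/10 + 1 = 6.0000.
        Var[R] = 2*n_A*n_B*(2*n_A*n_B - n_A - n_B) / ((n_A+n_B)^2 * (n_A+n_B-1)) = 2000/900 = 2.2222.
        SD[R] = 1.4907.
Step 4: Continuity-corrected z = (R - 0.5 - E[R]) / SD[R] = (8 - 0.5 - 6.0000) / 1.4907 = 1.0062.
Step 5: Two-sided p-value via normal approximation = 2*(1 - Phi(|z|)) = 0.314305.
Step 6: alpha = 0.1. fail to reject H0.

R = 8, z = 1.0062, p = 0.314305, fail to reject H0.


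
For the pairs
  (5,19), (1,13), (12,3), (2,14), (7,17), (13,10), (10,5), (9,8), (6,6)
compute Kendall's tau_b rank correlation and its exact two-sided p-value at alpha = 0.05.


Step 1: Enumerate the 36 unordered pairs (i,j) with i<j and classify each by sign(x_j-x_i) * sign(y_j-y_i).
  (1,2):dx=-4,dy=-6->C; (1,3):dx=+7,dy=-16->D; (1,4):dx=-3,dy=-5->C; (1,5):dx=+2,dy=-2->D
  (1,6):dx=+8,dy=-9->D; (1,7):dx=+5,dy=-14->D; (1,8):dx=+4,dy=-11->D; (1,9):dx=+1,dy=-13->D
  (2,3):dx=+11,dy=-10->D; (2,4):dx=+1,dy=+1->C; (2,5):dx=+6,dy=+4->C; (2,6):dx=+12,dy=-3->D
  (2,7):dx=+9,dy=-8->D; (2,8):dx=+8,dy=-5->D; (2,9):dx=+5,dy=-7->D; (3,4):dx=-10,dy=+11->D
  (3,5):dx=-5,dy=+14->D; (3,6):dx=+1,dy=+7->C; (3,7):dx=-2,dy=+2->D; (3,8):dx=-3,dy=+5->D
  (3,9):dx=-6,dy=+3->D; (4,5):dx=+5,dy=+3->C; (4,6):dx=+11,dy=-4->D; (4,7):dx=+8,dy=-9->D
  (4,8):dx=+7,dy=-6->D; (4,9):dx=+4,dy=-8->D; (5,6):dx=+6,dy=-7->D; (5,7):dx=+3,dy=-12->D
  (5,8):dx=+2,dy=-9->D; (5,9):dx=-1,dy=-11->C; (6,7):dx=-3,dy=-5->C; (6,8):dx=-4,dy=-2->C
  (6,9):dx=-7,dy=-4->C; (7,8):dx=-1,dy=+3->D; (7,9):dx=-4,dy=+1->D; (8,9):dx=-3,dy=-2->C
Step 2: C = 11, D = 25, total pairs = 36.
Step 3: tau = (C - D)/(n(n-1)/2) = (11 - 25)/36 = -0.388889.
Step 4: Exact two-sided p-value (enumerate n! = 362880 permutations of y under H0): p = 0.180181.
Step 5: alpha = 0.05. fail to reject H0.

tau_b = -0.3889 (C=11, D=25), p = 0.180181, fail to reject H0.


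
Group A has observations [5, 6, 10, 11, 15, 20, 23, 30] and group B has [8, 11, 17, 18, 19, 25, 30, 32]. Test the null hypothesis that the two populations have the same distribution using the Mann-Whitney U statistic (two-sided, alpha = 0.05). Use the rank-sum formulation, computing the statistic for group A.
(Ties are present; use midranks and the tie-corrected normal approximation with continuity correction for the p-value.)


Step 1: Combine and sort all 16 observations; assign midranks.
sorted (value, group): (5,X), (6,X), (8,Y), (10,X), (11,X), (11,Y), (15,X), (17,Y), (18,Y), (19,Y), (20,X), (23,X), (25,Y), (30,X), (30,Y), (32,Y)
ranks: 5->1, 6->2, 8->3, 10->4, 11->5.5, 11->5.5, 15->7, 17->8, 18->9, 19->10, 20->11, 23->12, 25->13, 30->14.5, 30->14.5, 32->16
Step 2: Rank sum for X: R1 = 1 + 2 + 4 + 5.5 + 7 + 11 + 12 + 14.5 = 57.
Step 3: U_X = R1 - n1(n1+1)/2 = 57 - 8*9/2 = 57 - 36 = 21.
       U_Y = n1*n2 - U_X = 64 - 21 = 43.
Step 4: Ties are present, so use the tie-corrected normal approximation (with continuity correction) for the p-value.
Step 5: p-value = 0.269443; compare to alpha = 0.05. fail to reject H0.

U_X = 21, p = 0.269443, fail to reject H0 at alpha = 0.05.


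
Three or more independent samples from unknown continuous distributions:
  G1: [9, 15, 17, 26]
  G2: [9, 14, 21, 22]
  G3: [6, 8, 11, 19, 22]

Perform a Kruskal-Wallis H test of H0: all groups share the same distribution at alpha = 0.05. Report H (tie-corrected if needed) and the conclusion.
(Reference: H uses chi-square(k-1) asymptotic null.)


Step 1: Combine all N = 13 observations and assign midranks.
sorted (value, group, rank): (6,G3,1), (8,G3,2), (9,G1,3.5), (9,G2,3.5), (11,G3,5), (14,G2,6), (15,G1,7), (17,G1,8), (19,G3,9), (21,G2,10), (22,G2,11.5), (22,G3,11.5), (26,G1,13)
Step 2: Sum ranks within each group.
R_1 = 31.5 (n_1 = 4)
R_2 = 31 (n_2 = 4)
R_3 = 28.5 (n_3 = 5)
Step 3: H = 12/(N(N+1)) * sum(R_i^2/n_i) - 3(N+1)
     = 12/(13*14) * (31.5^2/4 + 31^2/4 + 28.5^2/5) - 3*14
     = 0.065934 * 650.763 - 42
     = 0.907418.
Step 4: Ties present; correction factor C = 1 - 12/(13^3 - 13) = 0.994505. Corrected H = 0.907418 / 0.994505 = 0.912431.
Step 5: Under H0, H ~ chi^2(2); p-value = 0.633677.
Step 6: alpha = 0.05. fail to reject H0.

H = 0.9124, df = 2, p = 0.633677, fail to reject H0.


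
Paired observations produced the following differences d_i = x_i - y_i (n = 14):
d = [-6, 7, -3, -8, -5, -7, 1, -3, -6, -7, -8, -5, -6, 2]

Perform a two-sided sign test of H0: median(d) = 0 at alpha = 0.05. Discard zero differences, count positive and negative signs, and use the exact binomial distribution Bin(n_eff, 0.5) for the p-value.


Step 1: Discard zero differences. Original n = 14; n_eff = number of nonzero differences = 14.
Nonzero differences (with sign): -6, +7, -3, -8, -5, -7, +1, -3, -6, -7, -8, -5, -6, +2
Step 2: Count signs: positive = 3, negative = 11.
Step 3: Under H0: P(positive) = 0.5, so the number of positives S ~ Bin(14, 0.5).
Step 4: Two-sided exact p-value = sum of Bin(14,0.5) probabilities at or below the observed probability = 0.057373.
Step 5: alpha = 0.05. fail to reject H0.

n_eff = 14, pos = 3, neg = 11, p = 0.057373, fail to reject H0.


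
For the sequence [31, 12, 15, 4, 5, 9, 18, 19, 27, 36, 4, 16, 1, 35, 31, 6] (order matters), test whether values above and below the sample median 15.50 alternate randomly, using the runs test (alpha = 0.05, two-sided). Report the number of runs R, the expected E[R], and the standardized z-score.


Step 1: Compute median = 15.50; label A = above, B = below.
Labels in order: ABBBBBAAAABABAAB  (n_A = 8, n_B = 8)
Step 2: Count runs R = 8.
Step 3: Under H0 (random ordering), E[R] = 2*n_A*n_B/(n_A+n_B) + 1 = 2*8*8/16 + 1 = 9.0000.
        Var[R] = 2*n_A*n_B*(2*n_A*n_B - n_A - n_B) / ((n_A+n_B)^2 * (n_A+n_B-1)) = 14336/3840 = 3.7333.
        SD[R] = 1.9322.
Step 4: Continuity-corrected z = (R + 0.5 - E[R]) / SD[R] = (8 + 0.5 - 9.0000) / 1.9322 = -0.2588.
Step 5: Two-sided p-value via normal approximation = 2*(1 - Phi(|z|)) = 0.795809.
Step 6: alpha = 0.05. fail to reject H0.

R = 8, z = -0.2588, p = 0.795809, fail to reject H0.


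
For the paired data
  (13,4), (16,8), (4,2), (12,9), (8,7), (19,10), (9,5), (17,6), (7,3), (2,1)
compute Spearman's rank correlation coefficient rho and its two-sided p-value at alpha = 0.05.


Step 1: Rank x and y separately (midranks; no ties here).
rank(x): 13->7, 16->8, 4->2, 12->6, 8->4, 19->10, 9->5, 17->9, 7->3, 2->1
rank(y): 4->4, 8->8, 2->2, 9->9, 7->7, 10->10, 5->5, 6->6, 3->3, 1->1
Step 2: d_i = R_x(i) - R_y(i); compute d_i^2.
  (7-4)^2=9, (8-8)^2=0, (2-2)^2=0, (6-9)^2=9, (4-7)^2=9, (10-10)^2=0, (5-5)^2=0, (9-6)^2=9, (3-3)^2=0, (1-1)^2=0
sum(d^2) = 36.
Step 3: rho = 1 - 6*36 / (10*(10^2 - 1)) = 1 - 216/990 = 0.781818.
Step 4: Under H0, t = rho * sqrt((n-2)/(1-rho^2)) = 3.5466 ~ t(8).
Step 5: Two-sided p-value from the t-distribution with 8 df = 0.007547.
Step 6: alpha = 0.05. reject H0.

rho = 0.7818, p = 0.007547, reject H0 at alpha = 0.05.


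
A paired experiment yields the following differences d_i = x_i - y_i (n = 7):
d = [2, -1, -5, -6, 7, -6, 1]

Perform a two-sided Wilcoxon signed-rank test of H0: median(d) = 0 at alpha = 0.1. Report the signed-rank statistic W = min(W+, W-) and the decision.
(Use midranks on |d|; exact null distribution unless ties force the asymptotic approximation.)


Step 1: Drop any zero differences (none here) and take |d_i|.
|d| = [2, 1, 5, 6, 7, 6, 1]
Step 2: Midrank |d_i| (ties get averaged ranks).
ranks: |2|->3, |1|->1.5, |5|->4, |6|->5.5, |7|->7, |6|->5.5, |1|->1.5
Step 3: Attach original signs; sum ranks with positive sign and with negative sign.
W+ = 3 + 7 + 1.5 = 11.5
W- = 1.5 + 4 + 5.5 + 5.5 = 16.5
(Check: W+ + W- = 28 should equal n(n+1)/2 = 28.)
Step 4: Test statistic W = min(W+, W-) = 11.5.
Step 5: Ties in |d|, so use the tie-corrected normal approximation.
        E[W] = n(n+1)/4 = 7*8/4 = 14.
        Tie groups: |d|=1 (t=2), |d|=6 (t=2); sum(t^3 - t) = 12.
        Var[W] = n(n+1)(2n+1)/24 - sum(t^3-t)/48 = 840/24 - 12/48 = 34.75.
        z = (W - E[W]) / sqrt(Var[W]) = (11.5 - 14) / 5.8949 = -0.4241.
        Two-sided p = 2*Phi(z) = 0.671497.
Step 6: alpha = 0.1. fail to reject H0.

W+ = 11.5, W- = 16.5, W = min = 11.5, p = 0.671497, fail to reject H0.


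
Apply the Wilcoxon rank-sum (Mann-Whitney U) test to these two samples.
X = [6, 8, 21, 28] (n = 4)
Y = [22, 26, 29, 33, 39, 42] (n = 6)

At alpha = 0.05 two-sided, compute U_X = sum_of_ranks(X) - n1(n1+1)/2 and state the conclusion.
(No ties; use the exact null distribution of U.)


Step 1: Combine and sort all 10 observations; assign midranks.
sorted (value, group): (6,X), (8,X), (21,X), (22,Y), (26,Y), (28,X), (29,Y), (33,Y), (39,Y), (42,Y)
ranks: 6->1, 8->2, 21->3, 22->4, 26->5, 28->6, 29->7, 33->8, 39->9, 42->10
Step 2: Rank sum for X: R1 = 1 + 2 + 3 + 6 = 12.
Step 3: U_X = R1 - n1(n1+1)/2 = 12 - 4*5/2 = 12 - 10 = 2.
       U_Y = n1*n2 - U_X = 24 - 2 = 22.
Step 4: No ties, so the exact null distribution of U (based on enumerating the C(10,4) = 210 equally likely rank assignments) gives the two-sided p-value.
Step 5: p-value = 0.038095; compare to alpha = 0.05. reject H0.

U_X = 2, p = 0.038095, reject H0 at alpha = 0.05.


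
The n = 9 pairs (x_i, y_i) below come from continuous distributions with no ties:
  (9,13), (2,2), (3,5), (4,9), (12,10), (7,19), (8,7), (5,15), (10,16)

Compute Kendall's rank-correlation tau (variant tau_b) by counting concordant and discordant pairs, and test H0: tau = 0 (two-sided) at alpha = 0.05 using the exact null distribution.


Step 1: Enumerate the 36 unordered pairs (i,j) with i<j and classify each by sign(x_j-x_i) * sign(y_j-y_i).
  (1,2):dx=-7,dy=-11->C; (1,3):dx=-6,dy=-8->C; (1,4):dx=-5,dy=-4->C; (1,5):dx=+3,dy=-3->D
  (1,6):dx=-2,dy=+6->D; (1,7):dx=-1,dy=-6->C; (1,8):dx=-4,dy=+2->D; (1,9):dx=+1,dy=+3->C
  (2,3):dx=+1,dy=+3->C; (2,4):dx=+2,dy=+7->C; (2,5):dx=+10,dy=+8->C; (2,6):dx=+5,dy=+17->C
  (2,7):dx=+6,dy=+5->C; (2,8):dx=+3,dy=+13->C; (2,9):dx=+8,dy=+14->C; (3,4):dx=+1,dy=+4->C
  (3,5):dx=+9,dy=+5->C; (3,6):dx=+4,dy=+14->C; (3,7):dx=+5,dy=+2->C; (3,8):dx=+2,dy=+10->C
  (3,9):dx=+7,dy=+11->C; (4,5):dx=+8,dy=+1->C; (4,6):dx=+3,dy=+10->C; (4,7):dx=+4,dy=-2->D
  (4,8):dx=+1,dy=+6->C; (4,9):dx=+6,dy=+7->C; (5,6):dx=-5,dy=+9->D; (5,7):dx=-4,dy=-3->C
  (5,8):dx=-7,dy=+5->D; (5,9):dx=-2,dy=+6->D; (6,7):dx=+1,dy=-12->D; (6,8):dx=-2,dy=-4->C
  (6,9):dx=+3,dy=-3->D; (7,8):dx=-3,dy=+8->D; (7,9):dx=+2,dy=+9->C; (8,9):dx=+5,dy=+1->C
Step 2: C = 26, D = 10, total pairs = 36.
Step 3: tau = (C - D)/(n(n-1)/2) = (26 - 10)/36 = 0.444444.
Step 4: Exact two-sided p-value (enumerate n! = 362880 permutations of y under H0): p = 0.119439.
Step 5: alpha = 0.05. fail to reject H0.

tau_b = 0.4444 (C=26, D=10), p = 0.119439, fail to reject H0.
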